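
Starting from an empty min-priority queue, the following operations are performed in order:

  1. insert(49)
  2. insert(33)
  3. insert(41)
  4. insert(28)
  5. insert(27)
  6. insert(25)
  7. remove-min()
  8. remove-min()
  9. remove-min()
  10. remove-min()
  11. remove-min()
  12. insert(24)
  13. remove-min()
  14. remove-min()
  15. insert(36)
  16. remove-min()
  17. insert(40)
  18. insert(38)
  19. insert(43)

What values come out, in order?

insert 49 → {49}
insert 33 → {33, 49}
insert 41 → {33, 41, 49}
insert 28 → {28, 33, 41, 49}
insert 27 → {27, 28, 33, 41, 49}
insert 25 → {25, 27, 28, 33, 41, 49}
remove-min → 25; now {27, 28, 33, 41, 49}
remove-min → 27; now {28, 33, 41, 49}
remove-min → 28; now {33, 41, 49}
remove-min → 33; now {41, 49}
remove-min → 41; now {49}
insert 24 → {24, 49}
remove-min → 24; now {49}
remove-min → 49; now {}
insert 36 → {36}
remove-min → 36; now {}
insert 40 → {40}
insert 38 → {38, 40}
insert 43 → {38, 40, 43}

25 → 27 → 28 → 33 → 41 → 24 → 49 → 36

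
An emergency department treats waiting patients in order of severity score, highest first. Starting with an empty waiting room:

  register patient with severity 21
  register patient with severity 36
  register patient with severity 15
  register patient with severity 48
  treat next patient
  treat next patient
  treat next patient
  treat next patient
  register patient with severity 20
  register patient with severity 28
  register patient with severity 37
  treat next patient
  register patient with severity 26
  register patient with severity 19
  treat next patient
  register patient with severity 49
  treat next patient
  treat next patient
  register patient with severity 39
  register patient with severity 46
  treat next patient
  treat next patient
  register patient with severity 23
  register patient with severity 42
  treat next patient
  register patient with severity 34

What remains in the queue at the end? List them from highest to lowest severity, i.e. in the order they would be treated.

insert 21 → {21}
insert 36 → {36, 21}
insert 15 → {36, 21, 15}
insert 48 → {48, 36, 21, 15}
treat next patient → 48; now {36, 21, 15}
treat next patient → 36; now {21, 15}
treat next patient → 21; now {15}
treat next patient → 15; now {}
insert 20 → {20}
insert 28 → {28, 20}
insert 37 → {37, 28, 20}
treat next patient → 37; now {28, 20}
insert 26 → {28, 26, 20}
insert 19 → {28, 26, 20, 19}
treat next patient → 28; now {26, 20, 19}
insert 49 → {49, 26, 20, 19}
treat next patient → 49; now {26, 20, 19}
treat next patient → 26; now {20, 19}
insert 39 → {39, 20, 19}
insert 46 → {46, 39, 20, 19}
treat next patient → 46; now {39, 20, 19}
treat next patient → 39; now {20, 19}
insert 23 → {23, 20, 19}
insert 42 → {42, 23, 20, 19}
treat next patient → 42; now {23, 20, 19}
insert 34 → {34, 23, 20, 19}

34, 23, 20, 19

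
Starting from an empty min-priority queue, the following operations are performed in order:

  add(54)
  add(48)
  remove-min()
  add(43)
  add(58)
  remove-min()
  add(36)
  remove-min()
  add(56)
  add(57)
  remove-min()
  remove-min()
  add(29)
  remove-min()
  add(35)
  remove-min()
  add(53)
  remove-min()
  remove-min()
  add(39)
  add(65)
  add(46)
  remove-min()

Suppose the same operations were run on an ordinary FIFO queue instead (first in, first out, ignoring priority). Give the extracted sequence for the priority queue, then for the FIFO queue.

insert 54 → {54}
insert 48 → {48, 54}
remove-min → 48; now {54}
insert 43 → {43, 54}
insert 58 → {43, 54, 58}
remove-min → 43; now {54, 58}
insert 36 → {36, 54, 58}
remove-min → 36; now {54, 58}
insert 56 → {54, 56, 58}
insert 57 → {54, 56, 57, 58}
remove-min → 54; now {56, 57, 58}
remove-min → 56; now {57, 58}
insert 29 → {29, 57, 58}
remove-min → 29; now {57, 58}
insert 35 → {35, 57, 58}
remove-min → 35; now {57, 58}
insert 53 → {53, 57, 58}
remove-min → 53; now {57, 58}
remove-min → 57; now {58}
insert 39 → {39, 58}
insert 65 → {39, 58, 65}
insert 46 → {39, 46, 58, 65}
remove-min → 39; now {46, 58, 65}

priority queue: [48, 43, 36, 54, 56, 29, 35, 53, 57, 39]; FIFO queue: 54, 48, 43, 58, 36, 56, 57, 29, 35, 53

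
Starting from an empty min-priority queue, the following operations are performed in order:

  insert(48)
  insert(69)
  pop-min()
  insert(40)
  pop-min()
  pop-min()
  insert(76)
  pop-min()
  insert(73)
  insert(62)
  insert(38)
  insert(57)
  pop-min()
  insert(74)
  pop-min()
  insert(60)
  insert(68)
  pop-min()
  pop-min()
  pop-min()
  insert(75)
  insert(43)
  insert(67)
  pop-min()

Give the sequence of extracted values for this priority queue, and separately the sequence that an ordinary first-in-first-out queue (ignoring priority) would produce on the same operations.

insert 48 → {48}
insert 69 → {48, 69}
pop-min → 48; now {69}
insert 40 → {40, 69}
pop-min → 40; now {69}
pop-min → 69; now {}
insert 76 → {76}
pop-min → 76; now {}
insert 73 → {73}
insert 62 → {62, 73}
insert 38 → {38, 62, 73}
insert 57 → {38, 57, 62, 73}
pop-min → 38; now {57, 62, 73}
insert 74 → {57, 62, 73, 74}
pop-min → 57; now {62, 73, 74}
insert 60 → {60, 62, 73, 74}
insert 68 → {60, 62, 68, 73, 74}
pop-min → 60; now {62, 68, 73, 74}
pop-min → 62; now {68, 73, 74}
pop-min → 68; now {73, 74}
insert 75 → {73, 74, 75}
insert 43 → {43, 73, 74, 75}
insert 67 → {43, 67, 73, 74, 75}
pop-min → 43; now {67, 73, 74, 75}

priority queue: [48, 40, 69, 76, 38, 57, 60, 62, 68, 43]; FIFO queue: [48, 69, 40, 76, 73, 62, 38, 57, 74, 60]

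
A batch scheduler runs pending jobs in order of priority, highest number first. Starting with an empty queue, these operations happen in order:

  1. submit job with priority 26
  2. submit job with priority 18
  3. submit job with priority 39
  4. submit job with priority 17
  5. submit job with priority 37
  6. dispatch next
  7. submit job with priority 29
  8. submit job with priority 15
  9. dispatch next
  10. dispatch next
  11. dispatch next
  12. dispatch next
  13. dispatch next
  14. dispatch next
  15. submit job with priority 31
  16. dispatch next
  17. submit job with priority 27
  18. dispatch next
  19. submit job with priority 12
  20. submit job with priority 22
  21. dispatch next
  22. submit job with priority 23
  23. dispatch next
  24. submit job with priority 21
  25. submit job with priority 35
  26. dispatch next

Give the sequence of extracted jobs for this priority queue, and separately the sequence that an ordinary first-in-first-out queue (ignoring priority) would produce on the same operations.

insert 26 → {26}
insert 18 → {26, 18}
insert 39 → {39, 26, 18}
insert 17 → {39, 26, 18, 17}
insert 37 → {39, 37, 26, 18, 17}
dispatch next → 39; now {37, 26, 18, 17}
insert 29 → {37, 29, 26, 18, 17}
insert 15 → {37, 29, 26, 18, 17, 15}
dispatch next → 37; now {29, 26, 18, 17, 15}
dispatch next → 29; now {26, 18, 17, 15}
dispatch next → 26; now {18, 17, 15}
dispatch next → 18; now {17, 15}
dispatch next → 17; now {15}
dispatch next → 15; now {}
insert 31 → {31}
dispatch next → 31; now {}
insert 27 → {27}
dispatch next → 27; now {}
insert 12 → {12}
insert 22 → {22, 12}
dispatch next → 22; now {12}
insert 23 → {23, 12}
dispatch next → 23; now {12}
insert 21 → {21, 12}
insert 35 → {35, 21, 12}
dispatch next → 35; now {21, 12}

priority queue: [39, 37, 29, 26, 18, 17, 15, 31, 27, 22, 23, 35]; FIFO queue: 26 → 18 → 39 → 17 → 37 → 29 → 15 → 31 → 27 → 12 → 22 → 23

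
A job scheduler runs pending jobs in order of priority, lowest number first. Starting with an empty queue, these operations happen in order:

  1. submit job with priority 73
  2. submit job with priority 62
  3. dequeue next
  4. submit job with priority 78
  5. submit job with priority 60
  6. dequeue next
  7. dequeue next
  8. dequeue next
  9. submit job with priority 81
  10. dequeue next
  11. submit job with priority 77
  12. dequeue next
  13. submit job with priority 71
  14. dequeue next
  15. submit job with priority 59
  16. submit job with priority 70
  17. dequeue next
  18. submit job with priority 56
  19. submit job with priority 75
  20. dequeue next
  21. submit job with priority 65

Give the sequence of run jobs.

62, 60, 73, 78, 81, 77, 71, 59, 56

insert 73 → {73}
insert 62 → {62, 73}
dequeue next → 62; now {73}
insert 78 → {73, 78}
insert 60 → {60, 73, 78}
dequeue next → 60; now {73, 78}
dequeue next → 73; now {78}
dequeue next → 78; now {}
insert 81 → {81}
dequeue next → 81; now {}
insert 77 → {77}
dequeue next → 77; now {}
insert 71 → {71}
dequeue next → 71; now {}
insert 59 → {59}
insert 70 → {59, 70}
dequeue next → 59; now {70}
insert 56 → {56, 70}
insert 75 → {56, 70, 75}
dequeue next → 56; now {70, 75}
insert 65 → {65, 70, 75}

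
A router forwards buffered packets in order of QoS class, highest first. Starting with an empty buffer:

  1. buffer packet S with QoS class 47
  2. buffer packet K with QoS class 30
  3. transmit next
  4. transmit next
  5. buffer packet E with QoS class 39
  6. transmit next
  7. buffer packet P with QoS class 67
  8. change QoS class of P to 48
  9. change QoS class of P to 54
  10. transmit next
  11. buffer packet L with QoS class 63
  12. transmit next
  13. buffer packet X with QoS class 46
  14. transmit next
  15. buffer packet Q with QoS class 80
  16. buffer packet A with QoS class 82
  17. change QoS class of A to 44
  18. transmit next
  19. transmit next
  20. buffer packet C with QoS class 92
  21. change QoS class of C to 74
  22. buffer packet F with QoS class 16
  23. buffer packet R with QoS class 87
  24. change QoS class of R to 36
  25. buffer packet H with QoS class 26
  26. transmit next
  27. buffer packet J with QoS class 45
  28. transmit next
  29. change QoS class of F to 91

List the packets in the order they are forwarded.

add S (QoS class 47) → {S:47}
add K (QoS class 30) → {S:47, K:30}
transmit next → S; now {K:30}
transmit next → K; now {}
add E (QoS class 39) → {E:39}
transmit next → E; now {}
add P (QoS class 67) → {P:67}
update P to QoS class 48 → {P:48}
update P to QoS class 54 → {P:54}
transmit next → P; now {}
add L (QoS class 63) → {L:63}
transmit next → L; now {}
add X (QoS class 46) → {X:46}
transmit next → X; now {}
add Q (QoS class 80) → {Q:80}
add A (QoS class 82) → {A:82, Q:80}
update A to QoS class 44 → {Q:80, A:44}
transmit next → Q; now {A:44}
transmit next → A; now {}
add C (QoS class 92) → {C:92}
update C to QoS class 74 → {C:74}
add F (QoS class 16) → {C:74, F:16}
add R (QoS class 87) → {R:87, C:74, F:16}
update R to QoS class 36 → {C:74, R:36, F:16}
add H (QoS class 26) → {C:74, R:36, H:26, F:16}
transmit next → C; now {R:36, H:26, F:16}
add J (QoS class 45) → {J:45, R:36, H:26, F:16}
transmit next → J; now {R:36, H:26, F:16}
update F to QoS class 91 → {F:91, R:36, H:26}

S → K → E → P → L → X → Q → A → C → J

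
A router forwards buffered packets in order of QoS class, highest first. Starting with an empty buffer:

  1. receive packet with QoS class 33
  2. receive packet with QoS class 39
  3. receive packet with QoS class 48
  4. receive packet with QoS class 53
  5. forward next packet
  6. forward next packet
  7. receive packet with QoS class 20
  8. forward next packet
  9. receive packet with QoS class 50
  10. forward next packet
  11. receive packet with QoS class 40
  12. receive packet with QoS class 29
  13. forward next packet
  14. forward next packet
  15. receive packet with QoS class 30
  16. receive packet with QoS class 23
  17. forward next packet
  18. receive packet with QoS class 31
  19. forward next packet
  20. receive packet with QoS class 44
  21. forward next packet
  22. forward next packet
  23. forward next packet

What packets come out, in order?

53, 48, 39, 50, 40, 33, 30, 31, 44, 29, 23

insert 33 → {33}
insert 39 → {39, 33}
insert 48 → {48, 39, 33}
insert 53 → {53, 48, 39, 33}
forward next packet → 53; now {48, 39, 33}
forward next packet → 48; now {39, 33}
insert 20 → {39, 33, 20}
forward next packet → 39; now {33, 20}
insert 50 → {50, 33, 20}
forward next packet → 50; now {33, 20}
insert 40 → {40, 33, 20}
insert 29 → {40, 33, 29, 20}
forward next packet → 40; now {33, 29, 20}
forward next packet → 33; now {29, 20}
insert 30 → {30, 29, 20}
insert 23 → {30, 29, 23, 20}
forward next packet → 30; now {29, 23, 20}
insert 31 → {31, 29, 23, 20}
forward next packet → 31; now {29, 23, 20}
insert 44 → {44, 29, 23, 20}
forward next packet → 44; now {29, 23, 20}
forward next packet → 29; now {23, 20}
forward next packet → 23; now {20}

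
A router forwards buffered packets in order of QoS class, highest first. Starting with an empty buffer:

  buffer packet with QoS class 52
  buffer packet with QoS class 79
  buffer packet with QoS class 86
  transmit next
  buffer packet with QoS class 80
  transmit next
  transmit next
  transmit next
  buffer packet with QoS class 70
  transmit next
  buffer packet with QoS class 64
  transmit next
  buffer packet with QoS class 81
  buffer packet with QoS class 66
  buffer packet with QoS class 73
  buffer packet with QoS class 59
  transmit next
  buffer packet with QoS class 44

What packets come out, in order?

insert 52 → {52}
insert 79 → {79, 52}
insert 86 → {86, 79, 52}
transmit next → 86; now {79, 52}
insert 80 → {80, 79, 52}
transmit next → 80; now {79, 52}
transmit next → 79; now {52}
transmit next → 52; now {}
insert 70 → {70}
transmit next → 70; now {}
insert 64 → {64}
transmit next → 64; now {}
insert 81 → {81}
insert 66 → {81, 66}
insert 73 → {81, 73, 66}
insert 59 → {81, 73, 66, 59}
transmit next → 81; now {73, 66, 59}
insert 44 → {73, 66, 59, 44}

[86, 80, 79, 52, 70, 64, 81]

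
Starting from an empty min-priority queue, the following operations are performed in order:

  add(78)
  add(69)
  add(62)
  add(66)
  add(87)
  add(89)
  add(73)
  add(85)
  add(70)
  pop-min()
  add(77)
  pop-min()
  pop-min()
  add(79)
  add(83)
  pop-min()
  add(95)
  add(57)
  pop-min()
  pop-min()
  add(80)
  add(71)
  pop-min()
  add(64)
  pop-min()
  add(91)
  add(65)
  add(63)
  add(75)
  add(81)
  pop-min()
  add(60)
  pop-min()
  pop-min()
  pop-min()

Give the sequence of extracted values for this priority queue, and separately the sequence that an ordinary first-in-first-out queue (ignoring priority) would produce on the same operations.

priority queue: [62, 66, 69, 70, 57, 73, 71, 64, 63, 60, 65, 75]; FIFO queue: 78 → 69 → 62 → 66 → 87 → 89 → 73 → 85 → 70 → 77 → 79 → 83

insert 78 → {78}
insert 69 → {69, 78}
insert 62 → {62, 69, 78}
insert 66 → {62, 66, 69, 78}
insert 87 → {62, 66, 69, 78, 87}
insert 89 → {62, 66, 69, 78, 87, 89}
insert 73 → {62, 66, 69, 73, 78, 87, 89}
insert 85 → {62, 66, 69, 73, 78, 85, 87, 89}
insert 70 → {62, 66, 69, 70, 73, 78, 85, 87, 89}
pop-min → 62; now {66, 69, 70, 73, 78, 85, 87, 89}
insert 77 → {66, 69, 70, 73, 77, 78, 85, 87, 89}
pop-min → 66; now {69, 70, 73, 77, 78, 85, 87, 89}
pop-min → 69; now {70, 73, 77, 78, 85, 87, 89}
insert 79 → {70, 73, 77, 78, 79, 85, 87, 89}
insert 83 → {70, 73, 77, 78, 79, 83, 85, 87, 89}
pop-min → 70; now {73, 77, 78, 79, 83, 85, 87, 89}
insert 95 → {73, 77, 78, 79, 83, 85, 87, 89, 95}
insert 57 → {57, 73, 77, 78, 79, 83, 85, 87, 89, 95}
pop-min → 57; now {73, 77, 78, 79, 83, 85, 87, 89, 95}
pop-min → 73; now {77, 78, 79, 83, 85, 87, 89, 95}
insert 80 → {77, 78, 79, 80, 83, 85, 87, 89, 95}
insert 71 → {71, 77, 78, 79, 80, 83, 85, 87, 89, 95}
pop-min → 71; now {77, 78, 79, 80, 83, 85, 87, 89, 95}
insert 64 → {64, 77, 78, 79, 80, 83, 85, 87, 89, 95}
pop-min → 64; now {77, 78, 79, 80, 83, 85, 87, 89, 95}
insert 91 → {77, 78, 79, 80, 83, 85, 87, 89, 91, 95}
insert 65 → {65, 77, 78, 79, 80, 83, 85, 87, 89, 91, 95}
insert 63 → {63, 65, 77, 78, 79, 80, 83, 85, 87, 89, 91, 95}
insert 75 → {63, 65, 75, 77, 78, 79, 80, 83, 85, 87, 89, 91, 95}
insert 81 → {63, 65, 75, 77, 78, 79, 80, 81, 83, 85, 87, 89, 91, 95}
pop-min → 63; now {65, 75, 77, 78, 79, 80, 81, 83, 85, 87, 89, 91, 95}
insert 60 → {60, 65, 75, 77, 78, 79, 80, 81, 83, 85, 87, 89, 91, 95}
pop-min → 60; now {65, 75, 77, 78, 79, 80, 81, 83, 85, 87, 89, 91, 95}
pop-min → 65; now {75, 77, 78, 79, 80, 81, 83, 85, 87, 89, 91, 95}
pop-min → 75; now {77, 78, 79, 80, 81, 83, 85, 87, 89, 91, 95}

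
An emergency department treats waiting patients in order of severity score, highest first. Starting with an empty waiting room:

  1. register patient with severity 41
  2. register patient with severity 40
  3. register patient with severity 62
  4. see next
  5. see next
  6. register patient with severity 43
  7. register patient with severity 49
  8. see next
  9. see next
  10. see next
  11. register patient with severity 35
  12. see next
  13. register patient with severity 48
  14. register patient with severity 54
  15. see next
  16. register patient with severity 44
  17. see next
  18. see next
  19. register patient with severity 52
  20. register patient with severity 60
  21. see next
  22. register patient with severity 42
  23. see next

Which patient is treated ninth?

insert 41 → {41}
insert 40 → {41, 40}
insert 62 → {62, 41, 40}
see next → 62; now {41, 40}
see next → 41; now {40}
insert 43 → {43, 40}
insert 49 → {49, 43, 40}
see next → 49; now {43, 40}
see next → 43; now {40}
see next → 40; now {}
insert 35 → {35}
see next → 35; now {}
insert 48 → {48}
insert 54 → {54, 48}
see next → 54; now {48}
insert 44 → {48, 44}
see next → 48; now {44}
see next → 44; now {}
insert 52 → {52}
insert 60 → {60, 52}
see next → 60; now {52}
insert 42 → {52, 42}
see next → 52; now {42}

44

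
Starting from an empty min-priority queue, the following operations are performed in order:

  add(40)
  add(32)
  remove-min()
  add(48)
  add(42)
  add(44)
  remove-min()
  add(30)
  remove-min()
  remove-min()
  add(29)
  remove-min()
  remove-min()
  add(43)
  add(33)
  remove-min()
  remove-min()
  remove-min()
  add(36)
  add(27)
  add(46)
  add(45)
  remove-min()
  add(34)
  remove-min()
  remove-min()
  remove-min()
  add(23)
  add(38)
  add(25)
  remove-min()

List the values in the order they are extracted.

insert 40 → {40}
insert 32 → {32, 40}
remove-min → 32; now {40}
insert 48 → {40, 48}
insert 42 → {40, 42, 48}
insert 44 → {40, 42, 44, 48}
remove-min → 40; now {42, 44, 48}
insert 30 → {30, 42, 44, 48}
remove-min → 30; now {42, 44, 48}
remove-min → 42; now {44, 48}
insert 29 → {29, 44, 48}
remove-min → 29; now {44, 48}
remove-min → 44; now {48}
insert 43 → {43, 48}
insert 33 → {33, 43, 48}
remove-min → 33; now {43, 48}
remove-min → 43; now {48}
remove-min → 48; now {}
insert 36 → {36}
insert 27 → {27, 36}
insert 46 → {27, 36, 46}
insert 45 → {27, 36, 45, 46}
remove-min → 27; now {36, 45, 46}
insert 34 → {34, 36, 45, 46}
remove-min → 34; now {36, 45, 46}
remove-min → 36; now {45, 46}
remove-min → 45; now {46}
insert 23 → {23, 46}
insert 38 → {23, 38, 46}
insert 25 → {23, 25, 38, 46}
remove-min → 23; now {25, 38, 46}

32, 40, 30, 42, 29, 44, 33, 43, 48, 27, 34, 36, 45, 23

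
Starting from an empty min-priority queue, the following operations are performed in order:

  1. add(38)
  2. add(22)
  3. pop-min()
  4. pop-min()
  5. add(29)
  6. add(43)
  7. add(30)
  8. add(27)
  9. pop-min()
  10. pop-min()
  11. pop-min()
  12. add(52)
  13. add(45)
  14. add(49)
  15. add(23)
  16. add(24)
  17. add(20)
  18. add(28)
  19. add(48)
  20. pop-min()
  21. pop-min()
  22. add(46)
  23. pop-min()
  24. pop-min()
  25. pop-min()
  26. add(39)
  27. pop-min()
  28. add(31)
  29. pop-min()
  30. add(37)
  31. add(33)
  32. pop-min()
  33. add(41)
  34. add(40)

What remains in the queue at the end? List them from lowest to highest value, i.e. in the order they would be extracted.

[37, 40, 41, 45, 46, 48, 49, 52]

insert 38 → {38}
insert 22 → {22, 38}
pop-min → 22; now {38}
pop-min → 38; now {}
insert 29 → {29}
insert 43 → {29, 43}
insert 30 → {29, 30, 43}
insert 27 → {27, 29, 30, 43}
pop-min → 27; now {29, 30, 43}
pop-min → 29; now {30, 43}
pop-min → 30; now {43}
insert 52 → {43, 52}
insert 45 → {43, 45, 52}
insert 49 → {43, 45, 49, 52}
insert 23 → {23, 43, 45, 49, 52}
insert 24 → {23, 24, 43, 45, 49, 52}
insert 20 → {20, 23, 24, 43, 45, 49, 52}
insert 28 → {20, 23, 24, 28, 43, 45, 49, 52}
insert 48 → {20, 23, 24, 28, 43, 45, 48, 49, 52}
pop-min → 20; now {23, 24, 28, 43, 45, 48, 49, 52}
pop-min → 23; now {24, 28, 43, 45, 48, 49, 52}
insert 46 → {24, 28, 43, 45, 46, 48, 49, 52}
pop-min → 24; now {28, 43, 45, 46, 48, 49, 52}
pop-min → 28; now {43, 45, 46, 48, 49, 52}
pop-min → 43; now {45, 46, 48, 49, 52}
insert 39 → {39, 45, 46, 48, 49, 52}
pop-min → 39; now {45, 46, 48, 49, 52}
insert 31 → {31, 45, 46, 48, 49, 52}
pop-min → 31; now {45, 46, 48, 49, 52}
insert 37 → {37, 45, 46, 48, 49, 52}
insert 33 → {33, 37, 45, 46, 48, 49, 52}
pop-min → 33; now {37, 45, 46, 48, 49, 52}
insert 41 → {37, 41, 45, 46, 48, 49, 52}
insert 40 → {37, 40, 41, 45, 46, 48, 49, 52}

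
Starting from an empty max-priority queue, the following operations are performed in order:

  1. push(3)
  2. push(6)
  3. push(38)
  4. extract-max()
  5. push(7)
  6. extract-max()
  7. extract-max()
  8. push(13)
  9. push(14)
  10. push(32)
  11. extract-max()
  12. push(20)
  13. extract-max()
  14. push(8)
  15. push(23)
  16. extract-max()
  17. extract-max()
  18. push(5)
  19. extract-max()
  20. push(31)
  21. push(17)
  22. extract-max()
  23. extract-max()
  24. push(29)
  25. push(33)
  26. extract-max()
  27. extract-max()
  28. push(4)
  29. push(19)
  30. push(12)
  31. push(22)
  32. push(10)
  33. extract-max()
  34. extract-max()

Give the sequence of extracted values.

insert 3 → {3}
insert 6 → {6, 3}
insert 38 → {38, 6, 3}
extract-max → 38; now {6, 3}
insert 7 → {7, 6, 3}
extract-max → 7; now {6, 3}
extract-max → 6; now {3}
insert 13 → {13, 3}
insert 14 → {14, 13, 3}
insert 32 → {32, 14, 13, 3}
extract-max → 32; now {14, 13, 3}
insert 20 → {20, 14, 13, 3}
extract-max → 20; now {14, 13, 3}
insert 8 → {14, 13, 8, 3}
insert 23 → {23, 14, 13, 8, 3}
extract-max → 23; now {14, 13, 8, 3}
extract-max → 14; now {13, 8, 3}
insert 5 → {13, 8, 5, 3}
extract-max → 13; now {8, 5, 3}
insert 31 → {31, 8, 5, 3}
insert 17 → {31, 17, 8, 5, 3}
extract-max → 31; now {17, 8, 5, 3}
extract-max → 17; now {8, 5, 3}
insert 29 → {29, 8, 5, 3}
insert 33 → {33, 29, 8, 5, 3}
extract-max → 33; now {29, 8, 5, 3}
extract-max → 29; now {8, 5, 3}
insert 4 → {8, 5, 4, 3}
insert 19 → {19, 8, 5, 4, 3}
insert 12 → {19, 12, 8, 5, 4, 3}
insert 22 → {22, 19, 12, 8, 5, 4, 3}
insert 10 → {22, 19, 12, 10, 8, 5, 4, 3}
extract-max → 22; now {19, 12, 10, 8, 5, 4, 3}
extract-max → 19; now {12, 10, 8, 5, 4, 3}

[38, 7, 6, 32, 20, 23, 14, 13, 31, 17, 33, 29, 22, 19]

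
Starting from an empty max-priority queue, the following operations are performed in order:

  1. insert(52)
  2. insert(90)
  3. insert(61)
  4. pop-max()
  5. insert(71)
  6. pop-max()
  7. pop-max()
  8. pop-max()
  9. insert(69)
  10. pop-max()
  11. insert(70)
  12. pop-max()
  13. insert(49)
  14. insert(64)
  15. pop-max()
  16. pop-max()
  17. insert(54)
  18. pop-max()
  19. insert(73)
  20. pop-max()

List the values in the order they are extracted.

[90, 71, 61, 52, 69, 70, 64, 49, 54, 73]

insert 52 → {52}
insert 90 → {90, 52}
insert 61 → {90, 61, 52}
pop-max → 90; now {61, 52}
insert 71 → {71, 61, 52}
pop-max → 71; now {61, 52}
pop-max → 61; now {52}
pop-max → 52; now {}
insert 69 → {69}
pop-max → 69; now {}
insert 70 → {70}
pop-max → 70; now {}
insert 49 → {49}
insert 64 → {64, 49}
pop-max → 64; now {49}
pop-max → 49; now {}
insert 54 → {54}
pop-max → 54; now {}
insert 73 → {73}
pop-max → 73; now {}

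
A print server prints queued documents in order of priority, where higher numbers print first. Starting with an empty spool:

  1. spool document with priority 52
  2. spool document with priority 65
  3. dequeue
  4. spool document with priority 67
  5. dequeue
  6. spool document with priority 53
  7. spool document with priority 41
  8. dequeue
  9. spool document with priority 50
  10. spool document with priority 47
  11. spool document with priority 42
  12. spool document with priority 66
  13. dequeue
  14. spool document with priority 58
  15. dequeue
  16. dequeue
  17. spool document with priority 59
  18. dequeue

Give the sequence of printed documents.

insert 52 → {52}
insert 65 → {65, 52}
dequeue → 65; now {52}
insert 67 → {67, 52}
dequeue → 67; now {52}
insert 53 → {53, 52}
insert 41 → {53, 52, 41}
dequeue → 53; now {52, 41}
insert 50 → {52, 50, 41}
insert 47 → {52, 50, 47, 41}
insert 42 → {52, 50, 47, 42, 41}
insert 66 → {66, 52, 50, 47, 42, 41}
dequeue → 66; now {52, 50, 47, 42, 41}
insert 58 → {58, 52, 50, 47, 42, 41}
dequeue → 58; now {52, 50, 47, 42, 41}
dequeue → 52; now {50, 47, 42, 41}
insert 59 → {59, 50, 47, 42, 41}
dequeue → 59; now {50, 47, 42, 41}

65, 67, 53, 66, 58, 52, 59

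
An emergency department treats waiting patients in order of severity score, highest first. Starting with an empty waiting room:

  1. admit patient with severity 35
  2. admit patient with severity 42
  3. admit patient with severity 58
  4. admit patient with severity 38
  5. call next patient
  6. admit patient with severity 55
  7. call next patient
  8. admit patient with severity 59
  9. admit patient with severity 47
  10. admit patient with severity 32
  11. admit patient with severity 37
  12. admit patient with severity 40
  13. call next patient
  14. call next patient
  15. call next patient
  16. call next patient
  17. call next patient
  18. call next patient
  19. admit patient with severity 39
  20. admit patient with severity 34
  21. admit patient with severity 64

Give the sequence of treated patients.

58 → 55 → 59 → 47 → 42 → 40 → 38 → 37

insert 35 → {35}
insert 42 → {42, 35}
insert 58 → {58, 42, 35}
insert 38 → {58, 42, 38, 35}
call next patient → 58; now {42, 38, 35}
insert 55 → {55, 42, 38, 35}
call next patient → 55; now {42, 38, 35}
insert 59 → {59, 42, 38, 35}
insert 47 → {59, 47, 42, 38, 35}
insert 32 → {59, 47, 42, 38, 35, 32}
insert 37 → {59, 47, 42, 38, 37, 35, 32}
insert 40 → {59, 47, 42, 40, 38, 37, 35, 32}
call next patient → 59; now {47, 42, 40, 38, 37, 35, 32}
call next patient → 47; now {42, 40, 38, 37, 35, 32}
call next patient → 42; now {40, 38, 37, 35, 32}
call next patient → 40; now {38, 37, 35, 32}
call next patient → 38; now {37, 35, 32}
call next patient → 37; now {35, 32}
insert 39 → {39, 35, 32}
insert 34 → {39, 35, 34, 32}
insert 64 → {64, 39, 35, 34, 32}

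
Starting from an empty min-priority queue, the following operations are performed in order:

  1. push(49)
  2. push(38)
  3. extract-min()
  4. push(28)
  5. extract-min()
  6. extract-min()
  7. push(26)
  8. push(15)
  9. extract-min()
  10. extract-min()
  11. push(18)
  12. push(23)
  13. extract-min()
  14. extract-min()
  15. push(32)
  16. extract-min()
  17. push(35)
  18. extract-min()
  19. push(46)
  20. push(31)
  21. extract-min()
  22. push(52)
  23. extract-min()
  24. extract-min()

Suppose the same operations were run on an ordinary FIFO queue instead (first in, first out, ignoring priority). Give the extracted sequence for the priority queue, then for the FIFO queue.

priority queue: 38, 28, 49, 15, 26, 18, 23, 32, 35, 31, 46, 52; FIFO queue: [49, 38, 28, 26, 15, 18, 23, 32, 35, 46, 31, 52]

insert 49 → {49}
insert 38 → {38, 49}
extract-min → 38; now {49}
insert 28 → {28, 49}
extract-min → 28; now {49}
extract-min → 49; now {}
insert 26 → {26}
insert 15 → {15, 26}
extract-min → 15; now {26}
extract-min → 26; now {}
insert 18 → {18}
insert 23 → {18, 23}
extract-min → 18; now {23}
extract-min → 23; now {}
insert 32 → {32}
extract-min → 32; now {}
insert 35 → {35}
extract-min → 35; now {}
insert 46 → {46}
insert 31 → {31, 46}
extract-min → 31; now {46}
insert 52 → {46, 52}
extract-min → 46; now {52}
extract-min → 52; now {}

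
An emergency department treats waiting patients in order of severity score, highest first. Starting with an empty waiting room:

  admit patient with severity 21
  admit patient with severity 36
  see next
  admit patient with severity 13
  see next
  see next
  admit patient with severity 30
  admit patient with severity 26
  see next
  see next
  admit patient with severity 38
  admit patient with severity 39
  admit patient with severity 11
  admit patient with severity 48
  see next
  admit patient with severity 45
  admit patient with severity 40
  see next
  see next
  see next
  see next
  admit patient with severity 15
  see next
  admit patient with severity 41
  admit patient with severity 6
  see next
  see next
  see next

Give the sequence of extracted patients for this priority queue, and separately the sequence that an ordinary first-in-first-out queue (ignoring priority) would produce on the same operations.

priority queue: 36, 21, 13, 30, 26, 48, 45, 40, 39, 38, 15, 41, 11, 6; FIFO queue: [21, 36, 13, 30, 26, 38, 39, 11, 48, 45, 40, 15, 41, 6]

insert 21 → {21}
insert 36 → {36, 21}
see next → 36; now {21}
insert 13 → {21, 13}
see next → 21; now {13}
see next → 13; now {}
insert 30 → {30}
insert 26 → {30, 26}
see next → 30; now {26}
see next → 26; now {}
insert 38 → {38}
insert 39 → {39, 38}
insert 11 → {39, 38, 11}
insert 48 → {48, 39, 38, 11}
see next → 48; now {39, 38, 11}
insert 45 → {45, 39, 38, 11}
insert 40 → {45, 40, 39, 38, 11}
see next → 45; now {40, 39, 38, 11}
see next → 40; now {39, 38, 11}
see next → 39; now {38, 11}
see next → 38; now {11}
insert 15 → {15, 11}
see next → 15; now {11}
insert 41 → {41, 11}
insert 6 → {41, 11, 6}
see next → 41; now {11, 6}
see next → 11; now {6}
see next → 6; now {}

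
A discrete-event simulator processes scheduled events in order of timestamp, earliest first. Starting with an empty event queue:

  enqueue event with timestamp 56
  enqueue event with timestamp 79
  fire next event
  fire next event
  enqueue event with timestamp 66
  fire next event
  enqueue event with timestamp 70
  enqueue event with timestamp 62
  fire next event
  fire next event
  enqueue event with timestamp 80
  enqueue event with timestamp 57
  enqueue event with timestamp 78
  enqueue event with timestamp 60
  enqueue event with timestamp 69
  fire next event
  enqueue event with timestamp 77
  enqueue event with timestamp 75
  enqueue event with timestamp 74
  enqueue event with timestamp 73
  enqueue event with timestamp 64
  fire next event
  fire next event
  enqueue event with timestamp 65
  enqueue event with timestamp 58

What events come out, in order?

56 → 79 → 66 → 62 → 70 → 57 → 60 → 64

insert 56 → {56}
insert 79 → {56, 79}
fire next event → 56; now {79}
fire next event → 79; now {}
insert 66 → {66}
fire next event → 66; now {}
insert 70 → {70}
insert 62 → {62, 70}
fire next event → 62; now {70}
fire next event → 70; now {}
insert 80 → {80}
insert 57 → {57, 80}
insert 78 → {57, 78, 80}
insert 60 → {57, 60, 78, 80}
insert 69 → {57, 60, 69, 78, 80}
fire next event → 57; now {60, 69, 78, 80}
insert 77 → {60, 69, 77, 78, 80}
insert 75 → {60, 69, 75, 77, 78, 80}
insert 74 → {60, 69, 74, 75, 77, 78, 80}
insert 73 → {60, 69, 73, 74, 75, 77, 78, 80}
insert 64 → {60, 64, 69, 73, 74, 75, 77, 78, 80}
fire next event → 60; now {64, 69, 73, 74, 75, 77, 78, 80}
fire next event → 64; now {69, 73, 74, 75, 77, 78, 80}
insert 65 → {65, 69, 73, 74, 75, 77, 78, 80}
insert 58 → {58, 65, 69, 73, 74, 75, 77, 78, 80}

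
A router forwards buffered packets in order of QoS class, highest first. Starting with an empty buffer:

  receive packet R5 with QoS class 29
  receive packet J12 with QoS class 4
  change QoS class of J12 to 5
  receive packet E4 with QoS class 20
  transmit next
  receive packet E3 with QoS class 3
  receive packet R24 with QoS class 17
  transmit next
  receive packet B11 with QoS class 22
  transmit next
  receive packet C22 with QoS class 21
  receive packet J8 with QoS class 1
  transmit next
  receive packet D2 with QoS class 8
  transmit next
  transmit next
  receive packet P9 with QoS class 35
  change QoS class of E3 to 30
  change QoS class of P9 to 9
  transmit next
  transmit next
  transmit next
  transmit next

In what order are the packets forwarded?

add R5 (QoS class 29) → {R5:29}
add J12 (QoS class 4) → {R5:29, J12:4}
update J12 to QoS class 5 → {R5:29, J12:5}
add E4 (QoS class 20) → {R5:29, E4:20, J12:5}
transmit next → R5; now {E4:20, J12:5}
add E3 (QoS class 3) → {E4:20, J12:5, E3:3}
add R24 (QoS class 17) → {E4:20, R24:17, J12:5, E3:3}
transmit next → E4; now {R24:17, J12:5, E3:3}
add B11 (QoS class 22) → {B11:22, R24:17, J12:5, E3:3}
transmit next → B11; now {R24:17, J12:5, E3:3}
add C22 (QoS class 21) → {C22:21, R24:17, J12:5, E3:3}
add J8 (QoS class 1) → {C22:21, R24:17, J12:5, E3:3, J8:1}
transmit next → C22; now {R24:17, J12:5, E3:3, J8:1}
add D2 (QoS class 8) → {R24:17, D2:8, J12:5, E3:3, J8:1}
transmit next → R24; now {D2:8, J12:5, E3:3, J8:1}
transmit next → D2; now {J12:5, E3:3, J8:1}
add P9 (QoS class 35) → {P9:35, J12:5, E3:3, J8:1}
update E3 to QoS class 30 → {P9:35, E3:30, J12:5, J8:1}
update P9 to QoS class 9 → {E3:30, P9:9, J12:5, J8:1}
transmit next → E3; now {P9:9, J12:5, J8:1}
transmit next → P9; now {J12:5, J8:1}
transmit next → J12; now {J8:1}
transmit next → J8; now {}

R5 → E4 → B11 → C22 → R24 → D2 → E3 → P9 → J12 → J8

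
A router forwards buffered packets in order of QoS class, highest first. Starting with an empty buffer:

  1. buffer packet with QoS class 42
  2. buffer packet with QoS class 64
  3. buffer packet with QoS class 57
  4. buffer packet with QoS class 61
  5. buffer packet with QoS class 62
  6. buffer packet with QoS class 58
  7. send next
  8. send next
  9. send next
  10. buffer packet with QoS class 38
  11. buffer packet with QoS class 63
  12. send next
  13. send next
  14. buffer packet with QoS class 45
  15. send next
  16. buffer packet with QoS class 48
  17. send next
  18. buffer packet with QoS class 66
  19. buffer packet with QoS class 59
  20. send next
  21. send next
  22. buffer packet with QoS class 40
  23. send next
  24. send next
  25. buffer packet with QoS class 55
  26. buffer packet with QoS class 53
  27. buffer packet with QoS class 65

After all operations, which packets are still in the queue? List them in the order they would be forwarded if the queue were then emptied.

65, 55, 53, 40, 38

insert 42 → {42}
insert 64 → {64, 42}
insert 57 → {64, 57, 42}
insert 61 → {64, 61, 57, 42}
insert 62 → {64, 62, 61, 57, 42}
insert 58 → {64, 62, 61, 58, 57, 42}
send next → 64; now {62, 61, 58, 57, 42}
send next → 62; now {61, 58, 57, 42}
send next → 61; now {58, 57, 42}
insert 38 → {58, 57, 42, 38}
insert 63 → {63, 58, 57, 42, 38}
send next → 63; now {58, 57, 42, 38}
send next → 58; now {57, 42, 38}
insert 45 → {57, 45, 42, 38}
send next → 57; now {45, 42, 38}
insert 48 → {48, 45, 42, 38}
send next → 48; now {45, 42, 38}
insert 66 → {66, 45, 42, 38}
insert 59 → {66, 59, 45, 42, 38}
send next → 66; now {59, 45, 42, 38}
send next → 59; now {45, 42, 38}
insert 40 → {45, 42, 40, 38}
send next → 45; now {42, 40, 38}
send next → 42; now {40, 38}
insert 55 → {55, 40, 38}
insert 53 → {55, 53, 40, 38}
insert 65 → {65, 55, 53, 40, 38}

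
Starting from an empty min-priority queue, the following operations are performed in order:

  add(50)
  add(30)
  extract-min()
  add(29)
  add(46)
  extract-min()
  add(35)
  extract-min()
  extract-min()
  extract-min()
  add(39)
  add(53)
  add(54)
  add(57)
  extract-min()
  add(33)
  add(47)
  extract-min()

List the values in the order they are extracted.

30 → 29 → 35 → 46 → 50 → 39 → 33

insert 50 → {50}
insert 30 → {30, 50}
extract-min → 30; now {50}
insert 29 → {29, 50}
insert 46 → {29, 46, 50}
extract-min → 29; now {46, 50}
insert 35 → {35, 46, 50}
extract-min → 35; now {46, 50}
extract-min → 46; now {50}
extract-min → 50; now {}
insert 39 → {39}
insert 53 → {39, 53}
insert 54 → {39, 53, 54}
insert 57 → {39, 53, 54, 57}
extract-min → 39; now {53, 54, 57}
insert 33 → {33, 53, 54, 57}
insert 47 → {33, 47, 53, 54, 57}
extract-min → 33; now {47, 53, 54, 57}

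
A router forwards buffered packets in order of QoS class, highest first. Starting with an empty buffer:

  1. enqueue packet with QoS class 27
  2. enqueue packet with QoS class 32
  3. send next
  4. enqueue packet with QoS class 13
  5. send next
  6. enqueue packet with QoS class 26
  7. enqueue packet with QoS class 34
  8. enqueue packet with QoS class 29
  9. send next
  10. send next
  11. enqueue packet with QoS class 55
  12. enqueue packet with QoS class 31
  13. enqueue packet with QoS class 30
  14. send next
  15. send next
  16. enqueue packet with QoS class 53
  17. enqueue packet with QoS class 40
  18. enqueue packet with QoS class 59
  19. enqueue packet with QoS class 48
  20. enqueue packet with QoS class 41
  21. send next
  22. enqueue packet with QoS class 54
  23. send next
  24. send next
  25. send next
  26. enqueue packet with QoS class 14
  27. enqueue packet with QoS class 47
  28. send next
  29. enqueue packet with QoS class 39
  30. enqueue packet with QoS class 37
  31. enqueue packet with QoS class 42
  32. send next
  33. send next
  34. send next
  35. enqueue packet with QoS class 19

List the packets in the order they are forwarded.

insert 27 → {27}
insert 32 → {32, 27}
send next → 32; now {27}
insert 13 → {27, 13}
send next → 27; now {13}
insert 26 → {26, 13}
insert 34 → {34, 26, 13}
insert 29 → {34, 29, 26, 13}
send next → 34; now {29, 26, 13}
send next → 29; now {26, 13}
insert 55 → {55, 26, 13}
insert 31 → {55, 31, 26, 13}
insert 30 → {55, 31, 30, 26, 13}
send next → 55; now {31, 30, 26, 13}
send next → 31; now {30, 26, 13}
insert 53 → {53, 30, 26, 13}
insert 40 → {53, 40, 30, 26, 13}
insert 59 → {59, 53, 40, 30, 26, 13}
insert 48 → {59, 53, 48, 40, 30, 26, 13}
insert 41 → {59, 53, 48, 41, 40, 30, 26, 13}
send next → 59; now {53, 48, 41, 40, 30, 26, 13}
insert 54 → {54, 53, 48, 41, 40, 30, 26, 13}
send next → 54; now {53, 48, 41, 40, 30, 26, 13}
send next → 53; now {48, 41, 40, 30, 26, 13}
send next → 48; now {41, 40, 30, 26, 13}
insert 14 → {41, 40, 30, 26, 14, 13}
insert 47 → {47, 41, 40, 30, 26, 14, 13}
send next → 47; now {41, 40, 30, 26, 14, 13}
insert 39 → {41, 40, 39, 30, 26, 14, 13}
insert 37 → {41, 40, 39, 37, 30, 26, 14, 13}
insert 42 → {42, 41, 40, 39, 37, 30, 26, 14, 13}
send next → 42; now {41, 40, 39, 37, 30, 26, 14, 13}
send next → 41; now {40, 39, 37, 30, 26, 14, 13}
send next → 40; now {39, 37, 30, 26, 14, 13}
insert 19 → {39, 37, 30, 26, 19, 14, 13}

32 → 27 → 34 → 29 → 55 → 31 → 59 → 54 → 53 → 48 → 47 → 42 → 41 → 40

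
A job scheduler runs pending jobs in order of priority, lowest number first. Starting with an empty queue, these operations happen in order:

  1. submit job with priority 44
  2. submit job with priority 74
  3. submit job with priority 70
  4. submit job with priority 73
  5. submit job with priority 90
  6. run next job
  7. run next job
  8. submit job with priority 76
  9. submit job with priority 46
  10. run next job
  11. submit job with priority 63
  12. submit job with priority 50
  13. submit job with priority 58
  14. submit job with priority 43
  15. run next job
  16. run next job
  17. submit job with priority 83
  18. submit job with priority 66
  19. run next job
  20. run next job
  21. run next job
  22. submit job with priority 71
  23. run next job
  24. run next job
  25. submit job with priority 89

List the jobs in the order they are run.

insert 44 → {44}
insert 74 → {44, 74}
insert 70 → {44, 70, 74}
insert 73 → {44, 70, 73, 74}
insert 90 → {44, 70, 73, 74, 90}
run next job → 44; now {70, 73, 74, 90}
run next job → 70; now {73, 74, 90}
insert 76 → {73, 74, 76, 90}
insert 46 → {46, 73, 74, 76, 90}
run next job → 46; now {73, 74, 76, 90}
insert 63 → {63, 73, 74, 76, 90}
insert 50 → {50, 63, 73, 74, 76, 90}
insert 58 → {50, 58, 63, 73, 74, 76, 90}
insert 43 → {43, 50, 58, 63, 73, 74, 76, 90}
run next job → 43; now {50, 58, 63, 73, 74, 76, 90}
run next job → 50; now {58, 63, 73, 74, 76, 90}
insert 83 → {58, 63, 73, 74, 76, 83, 90}
insert 66 → {58, 63, 66, 73, 74, 76, 83, 90}
run next job → 58; now {63, 66, 73, 74, 76, 83, 90}
run next job → 63; now {66, 73, 74, 76, 83, 90}
run next job → 66; now {73, 74, 76, 83, 90}
insert 71 → {71, 73, 74, 76, 83, 90}
run next job → 71; now {73, 74, 76, 83, 90}
run next job → 73; now {74, 76, 83, 90}
insert 89 → {74, 76, 83, 89, 90}

44, 70, 46, 43, 50, 58, 63, 66, 71, 73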